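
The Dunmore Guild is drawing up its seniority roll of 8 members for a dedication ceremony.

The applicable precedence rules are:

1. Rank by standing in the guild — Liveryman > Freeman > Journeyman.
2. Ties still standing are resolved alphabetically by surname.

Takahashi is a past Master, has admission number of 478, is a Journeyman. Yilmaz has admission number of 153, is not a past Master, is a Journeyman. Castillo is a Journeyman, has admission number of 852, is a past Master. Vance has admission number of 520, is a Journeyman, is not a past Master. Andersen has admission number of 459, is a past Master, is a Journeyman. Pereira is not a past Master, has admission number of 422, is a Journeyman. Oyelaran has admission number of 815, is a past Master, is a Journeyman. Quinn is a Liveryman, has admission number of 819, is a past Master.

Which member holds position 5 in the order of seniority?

By standing in the guild: Quinn (Liveryman); then Andersen, Castillo, Oyelaran, Pereira, Takahashi, Vance and Yilmaz (Journeyman).
Among Andersen, Castillo, Oyelaran, Pereira, Takahashi, Vance and Yilmaz, alphabetically by surname: Andersen before Castillo before Oyelaran before Pereira before Takahashi before Vance before Yilmaz.
Order: Quinn, Andersen, Castillo, Oyelaran, Pereira, Takahashi, Vance, Yilmaz.

Pereira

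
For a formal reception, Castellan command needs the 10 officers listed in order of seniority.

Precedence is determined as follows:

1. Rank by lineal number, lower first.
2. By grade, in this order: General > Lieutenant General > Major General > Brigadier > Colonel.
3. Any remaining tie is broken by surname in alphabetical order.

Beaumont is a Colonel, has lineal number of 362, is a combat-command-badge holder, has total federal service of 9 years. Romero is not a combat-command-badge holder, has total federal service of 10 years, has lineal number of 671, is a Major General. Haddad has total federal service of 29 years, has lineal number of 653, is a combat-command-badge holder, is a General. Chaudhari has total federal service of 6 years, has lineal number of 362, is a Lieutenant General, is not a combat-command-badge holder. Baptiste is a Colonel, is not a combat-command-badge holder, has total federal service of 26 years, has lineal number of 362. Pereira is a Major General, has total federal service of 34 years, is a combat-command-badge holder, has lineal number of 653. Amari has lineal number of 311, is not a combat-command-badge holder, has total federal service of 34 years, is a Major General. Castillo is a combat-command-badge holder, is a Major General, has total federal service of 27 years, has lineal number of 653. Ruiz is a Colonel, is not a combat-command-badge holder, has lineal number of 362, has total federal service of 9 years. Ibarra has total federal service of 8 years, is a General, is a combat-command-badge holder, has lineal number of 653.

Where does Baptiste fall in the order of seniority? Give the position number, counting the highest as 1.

3

By lineal number (lower first): Amari (311); then Chaudhari, Baptiste, Beaumont and Ruiz (each 362); then Haddad, Ibarra, Castillo and Pereira (each 653); then Romero (671).
Among Chaudhari, Baptiste, Beaumont and Ruiz, by grade: Chaudhari (Lieutenant General) before Baptiste, Beaumont and Ruiz (Colonel).
Among Baptiste, Beaumont and Ruiz, alphabetically by surname: Baptiste before Beaumont before Ruiz.
Among Haddad, Ibarra, Castillo and Pereira, by grade: Haddad and Ibarra (General) before Castillo and Pereira (Major General).
Among Haddad and Ibarra, alphabetically by surname: Haddad before Ibarra.
Among Castillo and Pereira, alphabetically by surname: Castillo before Pereira.
Order: Amari, Chaudhari, Baptiste, Beaumont, Ruiz, Haddad, Ibarra, Castillo, Pereira, Romero. So position 3.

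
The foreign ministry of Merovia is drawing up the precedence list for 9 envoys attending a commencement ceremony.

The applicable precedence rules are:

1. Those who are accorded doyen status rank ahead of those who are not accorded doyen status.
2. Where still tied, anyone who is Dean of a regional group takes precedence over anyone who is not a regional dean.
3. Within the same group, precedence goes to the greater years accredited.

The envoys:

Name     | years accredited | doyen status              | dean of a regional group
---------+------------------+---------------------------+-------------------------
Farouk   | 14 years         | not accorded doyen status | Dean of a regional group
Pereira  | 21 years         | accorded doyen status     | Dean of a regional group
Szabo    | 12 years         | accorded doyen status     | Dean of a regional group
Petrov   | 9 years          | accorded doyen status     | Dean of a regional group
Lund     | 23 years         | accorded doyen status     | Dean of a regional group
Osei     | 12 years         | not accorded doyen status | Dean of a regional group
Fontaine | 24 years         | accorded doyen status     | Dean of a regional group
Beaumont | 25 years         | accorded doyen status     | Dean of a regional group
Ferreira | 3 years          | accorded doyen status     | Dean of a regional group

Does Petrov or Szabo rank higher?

Szabo

By the first rule: Beaumont, Fontaine, Lund, Pereira, Szabo, Petrov and Ferreira (each accorded doyen status); then Farouk and Osei (both not accorded doyen status).
Beaumont, Fontaine, Lund, Pereira, Szabo, Petrov and Ferreira are each Dean of a regional group, so the next rule applies.
Among Beaumont, Fontaine, Lund, Pereira, Szabo, Petrov and Ferreira, by years accredited (higher first): Beaumont (25 years) before Fontaine (24 years) before Lund (23 years) before Pereira (21 years) before Szabo (12 years) before Petrov (9 years) before Ferreira (3 years).
Farouk and Osei are each Dean of a regional group, so the next rule applies.
Among Farouk and Osei, by years accredited (higher first): Farouk (14 years) before Osei (12 years).
So Szabo takes precedence.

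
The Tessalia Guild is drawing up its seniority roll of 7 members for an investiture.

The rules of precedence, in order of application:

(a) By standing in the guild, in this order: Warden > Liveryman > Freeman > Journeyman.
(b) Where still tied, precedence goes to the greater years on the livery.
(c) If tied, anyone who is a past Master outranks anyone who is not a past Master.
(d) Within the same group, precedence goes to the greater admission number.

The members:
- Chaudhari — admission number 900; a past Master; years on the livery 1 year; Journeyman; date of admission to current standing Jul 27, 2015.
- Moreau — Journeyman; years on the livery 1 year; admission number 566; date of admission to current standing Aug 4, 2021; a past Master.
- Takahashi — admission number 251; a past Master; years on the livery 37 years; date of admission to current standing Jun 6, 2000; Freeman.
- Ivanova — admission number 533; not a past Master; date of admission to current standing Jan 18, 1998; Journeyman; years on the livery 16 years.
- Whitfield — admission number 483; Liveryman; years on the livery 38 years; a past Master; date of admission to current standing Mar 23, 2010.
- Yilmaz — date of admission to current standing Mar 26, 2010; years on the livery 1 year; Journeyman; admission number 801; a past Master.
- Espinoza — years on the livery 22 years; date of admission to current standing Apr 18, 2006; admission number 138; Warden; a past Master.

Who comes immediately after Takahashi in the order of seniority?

Ivanova

By standing in the guild: Espinoza (Warden); then Whitfield (Liveryman); then Takahashi (Freeman); then Ivanova, Chaudhari, Yilmaz and Moreau (Journeyman).
Among Ivanova, Chaudhari, Yilmaz and Moreau, by years on the livery (higher first): Ivanova (16 years) before Chaudhari, Yilmaz and Moreau (1 year).
Chaudhari, Yilmaz and Moreau are each a past Master, so the next rule applies.
Among Chaudhari, Yilmaz and Moreau, by admission number (higher first): Chaudhari (900) before Yilmaz (801) before Moreau (566).
Order: Espinoza, Whitfield, Takahashi, Ivanova, Chaudhari, Yilmaz, Moreau.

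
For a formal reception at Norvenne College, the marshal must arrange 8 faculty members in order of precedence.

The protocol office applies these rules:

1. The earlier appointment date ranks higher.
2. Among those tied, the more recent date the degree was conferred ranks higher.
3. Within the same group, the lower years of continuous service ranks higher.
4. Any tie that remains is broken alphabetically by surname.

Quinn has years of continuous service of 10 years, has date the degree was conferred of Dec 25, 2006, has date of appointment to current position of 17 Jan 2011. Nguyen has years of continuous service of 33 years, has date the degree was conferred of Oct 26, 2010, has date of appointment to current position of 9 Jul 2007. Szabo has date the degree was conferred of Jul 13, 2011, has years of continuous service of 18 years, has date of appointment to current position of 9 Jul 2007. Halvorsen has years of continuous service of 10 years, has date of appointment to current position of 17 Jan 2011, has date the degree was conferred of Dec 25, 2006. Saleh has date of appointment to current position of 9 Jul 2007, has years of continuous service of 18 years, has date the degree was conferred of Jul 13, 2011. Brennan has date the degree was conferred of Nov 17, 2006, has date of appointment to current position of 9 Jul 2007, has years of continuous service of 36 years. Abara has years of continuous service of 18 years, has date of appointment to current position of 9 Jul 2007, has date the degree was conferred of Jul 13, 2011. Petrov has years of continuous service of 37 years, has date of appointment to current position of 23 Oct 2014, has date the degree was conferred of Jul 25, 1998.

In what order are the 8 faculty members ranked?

By date of appointment to current position (earlier first): Abara, Saleh, Szabo, Nguyen and Brennan (each 9 Jul 2007); then Halvorsen and Quinn (both 17 Jan 2011); then Petrov (23 Oct 2014).
Among Abara, Saleh, Szabo, Nguyen and Brennan, by date the degree was conferred (later first): Abara, Saleh and Szabo (Jul 13, 2011) before Nguyen (Oct 26, 2010) before Brennan (Nov 17, 2006).
Abara, Saleh and Szabo all have years of continuous service 18 years, so the next rule applies.
Among Abara, Saleh and Szabo, alphabetically by surname: Abara before Saleh before Szabo.
Halvorsen and Quinn both have date the degree was conferred Dec 25, 2006, so the next rule applies.
Halvorsen and Quinn both have years of continuous service 10 years, so the next rule applies.
Among Halvorsen and Quinn, alphabetically by surname: Halvorsen before Quinn.
Full order: Abara, Saleh, Szabo, Nguyen, Brennan, Halvorsen, Quinn, Petrov.

Abara, Saleh, Szabo, Nguyen, Brennan, Halvorsen, Quinn, Petrov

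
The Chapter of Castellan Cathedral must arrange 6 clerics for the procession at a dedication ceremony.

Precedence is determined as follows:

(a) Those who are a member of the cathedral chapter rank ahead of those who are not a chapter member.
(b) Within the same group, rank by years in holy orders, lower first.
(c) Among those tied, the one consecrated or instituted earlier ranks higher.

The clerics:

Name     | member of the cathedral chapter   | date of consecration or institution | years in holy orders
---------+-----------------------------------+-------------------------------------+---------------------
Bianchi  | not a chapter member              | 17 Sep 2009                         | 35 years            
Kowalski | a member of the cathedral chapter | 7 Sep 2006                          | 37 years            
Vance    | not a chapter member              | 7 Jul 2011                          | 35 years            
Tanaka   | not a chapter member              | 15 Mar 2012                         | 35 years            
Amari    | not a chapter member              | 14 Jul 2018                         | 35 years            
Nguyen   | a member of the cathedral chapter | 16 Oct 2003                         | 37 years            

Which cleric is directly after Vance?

Tanaka

By the first rule: Nguyen and Kowalski (both a member of the cathedral chapter); then Bianchi, Vance, Tanaka and Amari (each not a chapter member).
Nguyen and Kowalski both have years in holy orders 37 years, so the next rule applies.
Among Nguyen and Kowalski, by date of consecration or institution (earlier first): Nguyen (16 Oct 2003) before Kowalski (7 Sep 2006).
Bianchi, Vance, Tanaka and Amari all have years in holy orders 35 years, so the next rule applies.
Among Bianchi, Vance, Tanaka and Amari, by date of consecration or institution (earlier first): Bianchi (17 Sep 2009) before Vance (7 Jul 2011) before Tanaka (15 Mar 2012) before Amari (14 Jul 2018).
Order: Nguyen, Kowalski, Bianchi, Vance, Tanaka, Amari.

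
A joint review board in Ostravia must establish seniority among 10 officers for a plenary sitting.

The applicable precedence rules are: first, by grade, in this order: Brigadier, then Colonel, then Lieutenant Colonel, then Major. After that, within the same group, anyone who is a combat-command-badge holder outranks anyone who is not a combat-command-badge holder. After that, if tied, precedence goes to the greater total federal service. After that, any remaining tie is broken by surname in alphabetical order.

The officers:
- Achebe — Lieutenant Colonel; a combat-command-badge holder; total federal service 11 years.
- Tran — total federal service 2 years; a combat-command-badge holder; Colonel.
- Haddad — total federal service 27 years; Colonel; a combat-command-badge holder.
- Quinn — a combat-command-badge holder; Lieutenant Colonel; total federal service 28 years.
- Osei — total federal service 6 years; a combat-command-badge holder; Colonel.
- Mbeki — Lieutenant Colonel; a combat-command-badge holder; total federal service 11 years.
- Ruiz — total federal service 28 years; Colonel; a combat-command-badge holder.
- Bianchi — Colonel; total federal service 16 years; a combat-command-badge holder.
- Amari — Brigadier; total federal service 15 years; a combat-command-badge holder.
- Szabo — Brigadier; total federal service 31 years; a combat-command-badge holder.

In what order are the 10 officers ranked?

By grade: Szabo and Amari (Brigadier); then Ruiz, Haddad, Bianchi, Osei and Tran (Colonel); then Quinn, Achebe and Mbeki (Lieutenant Colonel).
Szabo and Amari are each a combat-command-badge holder, so the next rule applies.
Among Szabo and Amari, by total federal service (higher first): Szabo (31 years) before Amari (15 years).
Ruiz, Haddad, Bianchi, Osei and Tran are each a combat-command-badge holder, so the next rule applies.
Among Ruiz, Haddad, Bianchi, Osei and Tran, by total federal service (higher first): Ruiz (28 years) before Haddad (27 years) before Bianchi (16 years) before Osei (6 years) before Tran (2 years).
Quinn, Achebe and Mbeki are each a combat-command-badge holder, so the next rule applies.
Among Quinn, Achebe and Mbeki, by total federal service (higher first): Quinn (28 years) before Achebe and Mbeki (11 years).
Among Achebe and Mbeki, alphabetically by surname: Achebe before Mbeki.
Full order: Szabo, Amari, Ruiz, Haddad, Bianchi, Osei, Tran, Quinn, Achebe, Mbeki.

Szabo, Amari, Ruiz, Haddad, Bianchi, Osei, Tran, Quinn, Achebe, Mbeki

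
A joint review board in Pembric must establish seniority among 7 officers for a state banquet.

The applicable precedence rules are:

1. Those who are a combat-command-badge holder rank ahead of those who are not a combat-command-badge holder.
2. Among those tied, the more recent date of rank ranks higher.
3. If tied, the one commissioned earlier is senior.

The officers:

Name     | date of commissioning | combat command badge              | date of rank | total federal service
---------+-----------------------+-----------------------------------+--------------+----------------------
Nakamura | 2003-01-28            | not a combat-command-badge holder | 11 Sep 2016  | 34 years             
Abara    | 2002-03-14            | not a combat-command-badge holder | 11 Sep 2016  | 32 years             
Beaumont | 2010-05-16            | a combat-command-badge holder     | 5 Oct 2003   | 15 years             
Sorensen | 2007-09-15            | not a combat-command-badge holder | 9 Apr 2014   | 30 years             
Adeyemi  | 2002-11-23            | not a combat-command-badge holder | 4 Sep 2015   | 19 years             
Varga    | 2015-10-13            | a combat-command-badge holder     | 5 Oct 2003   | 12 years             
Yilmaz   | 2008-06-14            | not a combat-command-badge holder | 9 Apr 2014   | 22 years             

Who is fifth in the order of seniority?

Adeyemi

By the first rule: Beaumont and Varga (both a combat-command-badge holder); then Abara, Nakamura, Adeyemi, Sorensen and Yilmaz (each not a combat-command-badge holder).
Beaumont and Varga both have date of rank 5 Oct 2003, so the next rule applies.
Among Beaumont and Varga, by date of commissioning (earlier first): Beaumont (2010-05-16) before Varga (2015-10-13).
Among Abara, Nakamura, Adeyemi, Sorensen and Yilmaz, by date of rank (later first): Abara and Nakamura (11 Sep 2016) before Adeyemi (4 Sep 2015) before Sorensen and Yilmaz (9 Apr 2014).
Among Abara and Nakamura, by date of commissioning (earlier first): Abara (2002-03-14) before Nakamura (2003-01-28).
Among Sorensen and Yilmaz, by date of commissioning (earlier first): Sorensen (2007-09-15) before Yilmaz (2008-06-14).
Order: Beaumont, Varga, Abara, Nakamura, Adeyemi, Sorensen, Yilmaz.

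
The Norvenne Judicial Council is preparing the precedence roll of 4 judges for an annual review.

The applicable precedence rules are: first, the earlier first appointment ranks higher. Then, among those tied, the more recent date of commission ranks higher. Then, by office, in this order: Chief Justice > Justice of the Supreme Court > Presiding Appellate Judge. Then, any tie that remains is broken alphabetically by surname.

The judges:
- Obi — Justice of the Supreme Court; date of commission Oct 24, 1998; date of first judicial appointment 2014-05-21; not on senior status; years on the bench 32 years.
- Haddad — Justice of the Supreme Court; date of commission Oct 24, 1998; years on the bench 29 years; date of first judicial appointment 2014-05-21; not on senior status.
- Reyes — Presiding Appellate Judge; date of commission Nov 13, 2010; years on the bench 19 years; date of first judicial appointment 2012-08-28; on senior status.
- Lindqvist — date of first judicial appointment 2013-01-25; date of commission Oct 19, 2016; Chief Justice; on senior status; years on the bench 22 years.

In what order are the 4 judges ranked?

By date of first judicial appointment (earlier first): Reyes (2012-08-28); then Lindqvist (2013-01-25); then Haddad and Obi (both 2014-05-21).
Haddad and Obi both have date of commission Oct 24, 1998, so the next rule applies.
Haddad and Obi are each Justice of the Supreme Court, so the next rule applies.
Among Haddad and Obi, alphabetically by surname: Haddad before Obi.
Full order: Reyes, Lindqvist, Haddad, Obi.

Reyes, Lindqvist, Haddad, Obi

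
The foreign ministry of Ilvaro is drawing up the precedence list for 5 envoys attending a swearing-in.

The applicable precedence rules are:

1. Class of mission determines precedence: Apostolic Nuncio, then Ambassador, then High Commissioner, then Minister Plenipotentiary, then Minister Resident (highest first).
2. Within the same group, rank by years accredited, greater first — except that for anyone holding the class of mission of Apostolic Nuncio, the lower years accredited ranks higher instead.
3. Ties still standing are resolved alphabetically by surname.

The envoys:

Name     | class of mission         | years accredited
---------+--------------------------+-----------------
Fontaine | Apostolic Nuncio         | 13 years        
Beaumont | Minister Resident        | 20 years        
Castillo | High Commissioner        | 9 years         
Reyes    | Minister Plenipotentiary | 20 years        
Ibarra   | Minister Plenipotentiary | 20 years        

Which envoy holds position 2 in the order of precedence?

By class of mission: Fontaine (Apostolic Nuncio); then Castillo (High Commissioner); then Ibarra and Reyes (Minister Plenipotentiary); then Beaumont (Minister Resident).
Ibarra and Reyes both have years accredited 20 years, so the next rule applies.
Among Ibarra and Reyes, alphabetically by surname: Ibarra before Reyes.
Order: Fontaine, Castillo, Ibarra, Reyes, Beaumont.

Castillo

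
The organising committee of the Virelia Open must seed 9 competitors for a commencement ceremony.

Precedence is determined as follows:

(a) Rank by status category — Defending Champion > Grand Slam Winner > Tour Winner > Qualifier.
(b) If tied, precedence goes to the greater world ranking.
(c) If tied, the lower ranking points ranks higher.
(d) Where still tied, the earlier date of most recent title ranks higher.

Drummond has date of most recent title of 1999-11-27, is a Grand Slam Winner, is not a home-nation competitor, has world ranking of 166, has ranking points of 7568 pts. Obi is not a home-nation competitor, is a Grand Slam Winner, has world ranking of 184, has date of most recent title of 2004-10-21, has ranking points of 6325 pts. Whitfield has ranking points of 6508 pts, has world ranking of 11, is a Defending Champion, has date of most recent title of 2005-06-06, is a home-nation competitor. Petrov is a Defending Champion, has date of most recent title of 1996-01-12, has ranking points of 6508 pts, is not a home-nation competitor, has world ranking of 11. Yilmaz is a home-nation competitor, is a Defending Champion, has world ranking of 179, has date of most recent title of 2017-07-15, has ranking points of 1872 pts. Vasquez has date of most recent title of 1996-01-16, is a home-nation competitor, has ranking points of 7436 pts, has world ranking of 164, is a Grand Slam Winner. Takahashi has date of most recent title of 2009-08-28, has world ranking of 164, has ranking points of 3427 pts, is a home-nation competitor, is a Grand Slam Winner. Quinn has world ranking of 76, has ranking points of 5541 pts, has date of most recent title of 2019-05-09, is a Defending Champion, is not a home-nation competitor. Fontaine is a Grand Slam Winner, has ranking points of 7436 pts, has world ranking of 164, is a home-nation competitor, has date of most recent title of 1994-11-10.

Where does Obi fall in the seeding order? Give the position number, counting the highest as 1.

5

By status category: Yilmaz, Quinn, Petrov and Whitfield (Defending Champion); then Obi, Drummond, Takahashi, Fontaine and Vasquez (Grand Slam Winner).
Among Yilmaz, Quinn, Petrov and Whitfield, by world ranking (higher first): Yilmaz (179) before Quinn (76) before Petrov and Whitfield (11).
Petrov and Whitfield both have ranking points 6508 pts, so the next rule applies.
Among Petrov and Whitfield, by date of most recent title (earlier first): Petrov (1996-01-12) before Whitfield (2005-06-06).
Among Obi, Drummond, Takahashi, Fontaine and Vasquez, by world ranking (higher first): Obi (184) before Drummond (166) before Takahashi, Fontaine and Vasquez (164).
Among Takahashi, Fontaine and Vasquez, by ranking points (lower first): Takahashi (3427 pts) before Fontaine and Vasquez (7436 pts).
Among Fontaine and Vasquez, by date of most recent title (earlier first): Fontaine (1994-11-10) before Vasquez (1996-01-16).
Order: Yilmaz, Quinn, Petrov, Whitfield, Obi, Drummond, Takahashi, Fontaine, Vasquez. So position 5.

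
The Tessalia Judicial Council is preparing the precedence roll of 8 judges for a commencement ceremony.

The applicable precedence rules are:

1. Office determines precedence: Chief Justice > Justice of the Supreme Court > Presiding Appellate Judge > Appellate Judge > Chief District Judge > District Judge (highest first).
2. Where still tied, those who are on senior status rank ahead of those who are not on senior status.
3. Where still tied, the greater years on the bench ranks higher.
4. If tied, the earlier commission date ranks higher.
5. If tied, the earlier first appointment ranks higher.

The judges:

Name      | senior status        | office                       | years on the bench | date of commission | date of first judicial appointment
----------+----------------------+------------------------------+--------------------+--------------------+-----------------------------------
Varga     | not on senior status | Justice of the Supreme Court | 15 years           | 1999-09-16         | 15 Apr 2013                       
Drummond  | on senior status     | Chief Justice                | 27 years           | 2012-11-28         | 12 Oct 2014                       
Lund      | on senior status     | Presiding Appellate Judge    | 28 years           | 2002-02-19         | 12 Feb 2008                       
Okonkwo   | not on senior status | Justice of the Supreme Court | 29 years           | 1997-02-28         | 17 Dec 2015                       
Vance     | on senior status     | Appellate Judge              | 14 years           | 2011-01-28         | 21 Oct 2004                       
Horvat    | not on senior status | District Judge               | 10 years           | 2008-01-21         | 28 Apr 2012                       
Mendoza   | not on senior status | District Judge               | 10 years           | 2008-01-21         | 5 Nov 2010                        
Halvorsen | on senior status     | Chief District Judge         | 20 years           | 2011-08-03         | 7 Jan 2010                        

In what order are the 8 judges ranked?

By office: Drummond (Chief Justice); then Okonkwo and Varga (Justice of the Supreme Court); then Lund (Presiding Appellate Judge); then Vance (Appellate Judge); then Halvorsen (Chief District Judge); then Mendoza and Horvat (District Judge).
Okonkwo and Varga are each not on senior status, so the next rule applies.
Among Okonkwo and Varga, by years on the bench (higher first): Okonkwo (29 years) before Varga (15 years).
Mendoza and Horvat are each not on senior status, so the next rule applies.
Mendoza and Horvat both have years on the bench 10 years, so the next rule applies.
Mendoza and Horvat both have date of commission 2008-01-21, so the next rule applies.
Among Mendoza and Horvat, by date of first judicial appointment (earlier first): Mendoza (5 Nov 2010) before Horvat (28 Apr 2012).
Full order: Drummond, Okonkwo, Varga, Lund, Vance, Halvorsen, Mendoza, Horvat.

Drummond, Okonkwo, Varga, Lund, Vance, Halvorsen, Mendoza, Horvat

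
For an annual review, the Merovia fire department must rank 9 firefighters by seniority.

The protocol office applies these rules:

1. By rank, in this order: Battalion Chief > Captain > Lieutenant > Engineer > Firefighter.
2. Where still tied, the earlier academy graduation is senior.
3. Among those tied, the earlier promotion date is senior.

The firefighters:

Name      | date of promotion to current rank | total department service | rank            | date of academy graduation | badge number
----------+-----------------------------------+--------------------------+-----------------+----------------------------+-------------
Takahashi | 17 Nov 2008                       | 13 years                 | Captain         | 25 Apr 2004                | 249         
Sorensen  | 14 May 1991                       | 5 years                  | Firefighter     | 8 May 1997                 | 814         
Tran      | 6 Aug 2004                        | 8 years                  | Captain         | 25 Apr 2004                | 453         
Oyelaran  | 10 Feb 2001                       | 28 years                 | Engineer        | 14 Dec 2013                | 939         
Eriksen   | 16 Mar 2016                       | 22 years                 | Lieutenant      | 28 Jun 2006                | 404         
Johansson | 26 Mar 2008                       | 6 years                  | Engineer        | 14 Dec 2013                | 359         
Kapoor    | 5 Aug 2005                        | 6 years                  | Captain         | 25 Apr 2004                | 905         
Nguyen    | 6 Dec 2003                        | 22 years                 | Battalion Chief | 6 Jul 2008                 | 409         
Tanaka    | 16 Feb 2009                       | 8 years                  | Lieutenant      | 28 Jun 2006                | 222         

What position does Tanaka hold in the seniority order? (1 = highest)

5

By rank: Nguyen (Battalion Chief); then Tran, Kapoor and Takahashi (Captain); then Tanaka and Eriksen (Lieutenant); then Oyelaran and Johansson (Engineer); then Sorensen (Firefighter).
Tran, Kapoor and Takahashi all have date of academy graduation 25 Apr 2004, so the next rule applies.
Among Tran, Kapoor and Takahashi, by date of promotion to current rank (earlier first): Tran (6 Aug 2004) before Kapoor (5 Aug 2005) before Takahashi (17 Nov 2008).
Tanaka and Eriksen both have date of academy graduation 28 Jun 2006, so the next rule applies.
Among Tanaka and Eriksen, by date of promotion to current rank (earlier first): Tanaka (16 Feb 2009) before Eriksen (16 Mar 2016).
Oyelaran and Johansson both have date of academy graduation 14 Dec 2013, so the next rule applies.
Among Oyelaran and Johansson, by date of promotion to current rank (earlier first): Oyelaran (10 Feb 2001) before Johansson (26 Mar 2008).
Order: Nguyen, Tran, Kapoor, Takahashi, Tanaka, Eriksen, Oyelaran, Johansson, Sorensen. So position 5.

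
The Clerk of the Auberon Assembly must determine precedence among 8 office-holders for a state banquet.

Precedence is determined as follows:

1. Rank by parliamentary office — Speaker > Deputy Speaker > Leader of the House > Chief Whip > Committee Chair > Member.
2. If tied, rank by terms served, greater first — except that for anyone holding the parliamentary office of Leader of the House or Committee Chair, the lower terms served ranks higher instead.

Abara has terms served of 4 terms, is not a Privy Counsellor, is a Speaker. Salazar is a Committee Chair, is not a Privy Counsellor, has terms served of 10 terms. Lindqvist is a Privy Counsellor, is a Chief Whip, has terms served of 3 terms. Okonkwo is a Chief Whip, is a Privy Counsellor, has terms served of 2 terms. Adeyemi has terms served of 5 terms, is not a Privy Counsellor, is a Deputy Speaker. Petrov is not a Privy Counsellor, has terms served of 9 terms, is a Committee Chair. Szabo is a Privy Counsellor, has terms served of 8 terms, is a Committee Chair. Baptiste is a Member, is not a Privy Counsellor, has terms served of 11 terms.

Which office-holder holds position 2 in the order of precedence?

By parliamentary office: Abara (Speaker); then Adeyemi (Deputy Speaker); then Lindqvist and Okonkwo (Chief Whip); then Szabo, Petrov and Salazar (Committee Chair); then Baptiste (Member).
Among Lindqvist and Okonkwo, by terms served (higher first): Lindqvist (3 terms) before Okonkwo (2 terms).
Among Szabo, Petrov and Salazar, by terms served (lower first) (reversed rule for this group): Szabo (8 terms) before Petrov (9 terms) before Salazar (10 terms).
Order: Abara, Adeyemi, Lindqvist, Okonkwo, Szabo, Petrov, Salazar, Baptiste.

Adeyemi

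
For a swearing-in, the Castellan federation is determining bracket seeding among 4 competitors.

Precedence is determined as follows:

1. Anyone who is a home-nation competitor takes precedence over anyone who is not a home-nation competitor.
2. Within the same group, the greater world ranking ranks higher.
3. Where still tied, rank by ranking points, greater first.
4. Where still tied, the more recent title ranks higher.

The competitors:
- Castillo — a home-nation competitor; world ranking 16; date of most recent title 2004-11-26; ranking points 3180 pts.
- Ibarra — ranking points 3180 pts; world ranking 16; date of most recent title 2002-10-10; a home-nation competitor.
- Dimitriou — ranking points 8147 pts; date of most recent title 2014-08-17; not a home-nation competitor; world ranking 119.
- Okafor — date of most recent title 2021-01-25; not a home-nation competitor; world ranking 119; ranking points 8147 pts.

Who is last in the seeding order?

Dimitriou

By the first rule: Castillo and Ibarra (both a home-nation competitor); then Okafor and Dimitriou (both not a home-nation competitor).
Castillo and Ibarra both have world ranking 16, so the next rule applies.
Castillo and Ibarra both have ranking points 3180 pts, so the next rule applies.
Among Castillo and Ibarra, by date of most recent title (later first): Castillo (2004-11-26) before Ibarra (2002-10-10).
Okafor and Dimitriou both have world ranking 119, so the next rule applies.
Okafor and Dimitriou both have ranking points 8147 pts, so the next rule applies.
Among Okafor and Dimitriou, by date of most recent title (later first): Okafor (2021-01-25) before Dimitriou (2014-08-17).
Order: Castillo, Ibarra, Okafor, Dimitriou.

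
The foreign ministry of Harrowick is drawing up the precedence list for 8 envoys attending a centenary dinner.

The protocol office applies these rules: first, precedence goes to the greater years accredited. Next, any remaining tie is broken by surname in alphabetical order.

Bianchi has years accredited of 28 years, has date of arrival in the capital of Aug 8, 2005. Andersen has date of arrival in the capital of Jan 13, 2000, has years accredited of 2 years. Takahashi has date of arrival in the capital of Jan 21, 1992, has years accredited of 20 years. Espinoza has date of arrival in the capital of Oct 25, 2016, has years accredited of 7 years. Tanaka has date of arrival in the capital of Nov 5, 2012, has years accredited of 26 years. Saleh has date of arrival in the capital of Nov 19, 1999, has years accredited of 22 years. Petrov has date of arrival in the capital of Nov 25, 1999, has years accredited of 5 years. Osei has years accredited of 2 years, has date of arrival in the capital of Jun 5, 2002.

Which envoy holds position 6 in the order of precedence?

Petrov

By years accredited (higher first): Bianchi (28 years); then Tanaka (26 years); then Saleh (22 years); then Takahashi (20 years); then Espinoza (7 years); then Petrov (5 years); then Andersen and Osei (both 2 years).
Among Andersen and Osei, alphabetically by surname: Andersen before Osei.
Order: Bianchi, Tanaka, Saleh, Takahashi, Espinoza, Petrov, Andersen, Osei.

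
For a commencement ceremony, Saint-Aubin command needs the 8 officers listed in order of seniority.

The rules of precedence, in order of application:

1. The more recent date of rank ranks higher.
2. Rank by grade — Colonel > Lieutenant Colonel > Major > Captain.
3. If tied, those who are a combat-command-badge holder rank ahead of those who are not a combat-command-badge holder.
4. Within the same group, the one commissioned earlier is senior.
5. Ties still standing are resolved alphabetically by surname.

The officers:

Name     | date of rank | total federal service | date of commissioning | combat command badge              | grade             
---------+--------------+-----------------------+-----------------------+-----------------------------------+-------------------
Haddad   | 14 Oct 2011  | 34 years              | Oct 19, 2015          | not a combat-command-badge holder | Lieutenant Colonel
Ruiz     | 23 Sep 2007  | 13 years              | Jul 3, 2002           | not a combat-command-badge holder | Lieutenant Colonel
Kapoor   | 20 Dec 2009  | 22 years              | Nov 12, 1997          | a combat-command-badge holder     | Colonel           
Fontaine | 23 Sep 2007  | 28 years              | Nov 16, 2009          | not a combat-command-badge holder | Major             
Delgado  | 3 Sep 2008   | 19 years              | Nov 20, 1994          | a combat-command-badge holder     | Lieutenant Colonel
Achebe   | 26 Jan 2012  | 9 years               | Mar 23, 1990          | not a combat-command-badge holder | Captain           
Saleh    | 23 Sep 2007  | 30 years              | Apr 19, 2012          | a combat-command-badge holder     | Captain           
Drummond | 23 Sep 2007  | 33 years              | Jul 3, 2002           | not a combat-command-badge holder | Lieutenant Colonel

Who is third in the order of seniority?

By date of rank (later first): Achebe (26 Jan 2012); then Haddad (14 Oct 2011); then Kapoor (20 Dec 2009); then Delgado (3 Sep 2008); then Drummond, Ruiz, Fontaine and Saleh (each 23 Sep 2007).
Among Drummond, Ruiz, Fontaine and Saleh, by grade: Drummond and Ruiz (Lieutenant Colonel) before Fontaine (Major) before Saleh (Captain).
Drummond and Ruiz are each not a combat-command-badge holder, so the next rule applies.
Drummond and Ruiz both have date of commissioning Jul 3, 2002, so the next rule applies.
Among Drummond and Ruiz, alphabetically by surname: Drummond before Ruiz.
Order: Achebe, Haddad, Kapoor, Delgado, Drummond, Ruiz, Fontaine, Saleh.

Kapoor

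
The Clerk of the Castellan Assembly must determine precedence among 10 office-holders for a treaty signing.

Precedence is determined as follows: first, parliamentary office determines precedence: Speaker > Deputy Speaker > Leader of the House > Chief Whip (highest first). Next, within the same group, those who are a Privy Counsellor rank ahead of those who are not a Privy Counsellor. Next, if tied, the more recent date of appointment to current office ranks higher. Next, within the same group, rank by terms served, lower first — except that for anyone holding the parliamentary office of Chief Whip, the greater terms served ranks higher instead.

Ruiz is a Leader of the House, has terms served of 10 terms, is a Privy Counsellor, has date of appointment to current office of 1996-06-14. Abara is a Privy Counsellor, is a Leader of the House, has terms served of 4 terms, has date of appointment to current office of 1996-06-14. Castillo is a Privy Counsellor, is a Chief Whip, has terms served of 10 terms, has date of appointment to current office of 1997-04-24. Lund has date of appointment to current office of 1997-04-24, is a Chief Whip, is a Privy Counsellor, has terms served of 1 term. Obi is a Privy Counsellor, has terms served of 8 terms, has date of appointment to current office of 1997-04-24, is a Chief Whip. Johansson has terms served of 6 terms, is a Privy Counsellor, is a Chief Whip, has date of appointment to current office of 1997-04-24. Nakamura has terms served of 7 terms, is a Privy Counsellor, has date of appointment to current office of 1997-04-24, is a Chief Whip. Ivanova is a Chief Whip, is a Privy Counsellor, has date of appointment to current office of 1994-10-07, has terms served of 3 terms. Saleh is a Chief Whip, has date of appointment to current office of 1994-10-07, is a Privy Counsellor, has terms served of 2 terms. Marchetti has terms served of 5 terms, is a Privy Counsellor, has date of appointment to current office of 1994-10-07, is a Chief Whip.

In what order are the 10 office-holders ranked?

Abara, Ruiz, Castillo, Obi, Nakamura, Johansson, Lund, Marchetti, Ivanova, Saleh

By parliamentary office: Abara and Ruiz (Leader of the House); then Castillo, Obi, Nakamura, Johansson, Lund, Marchetti, Ivanova and Saleh (Chief Whip).
Abara and Ruiz are each a Privy Counsellor, so the next rule applies.
Abara and Ruiz both have date of appointment to current office 1996-06-14, so the next rule applies.
Among Abara and Ruiz, by terms served (lower first): Abara (4 terms) before Ruiz (10 terms).
Castillo, Obi, Nakamura, Johansson, Lund, Marchetti, Ivanova and Saleh are each a Privy Counsellor, so the next rule applies.
Among Castillo, Obi, Nakamura, Johansson, Lund, Marchetti, Ivanova and Saleh, by date of appointment to current office (later first): Castillo, Obi, Nakamura, Johansson and Lund (1997-04-24) before Marchetti, Ivanova and Saleh (1994-10-07).
Among Castillo, Obi, Nakamura, Johansson and Lund, by terms served (higher first) (reversed rule for this group): Castillo (10 terms) before Obi (8 terms) before Nakamura (7 terms) before Johansson (6 terms) before Lund (1 term).
Among Marchetti, Ivanova and Saleh, by terms served (higher first) (reversed rule for this group): Marchetti (5 terms) before Ivanova (3 terms) before Saleh (2 terms).
Full order: Abara, Ruiz, Castillo, Obi, Nakamura, Johansson, Lund, Marchetti, Ivanova, Saleh.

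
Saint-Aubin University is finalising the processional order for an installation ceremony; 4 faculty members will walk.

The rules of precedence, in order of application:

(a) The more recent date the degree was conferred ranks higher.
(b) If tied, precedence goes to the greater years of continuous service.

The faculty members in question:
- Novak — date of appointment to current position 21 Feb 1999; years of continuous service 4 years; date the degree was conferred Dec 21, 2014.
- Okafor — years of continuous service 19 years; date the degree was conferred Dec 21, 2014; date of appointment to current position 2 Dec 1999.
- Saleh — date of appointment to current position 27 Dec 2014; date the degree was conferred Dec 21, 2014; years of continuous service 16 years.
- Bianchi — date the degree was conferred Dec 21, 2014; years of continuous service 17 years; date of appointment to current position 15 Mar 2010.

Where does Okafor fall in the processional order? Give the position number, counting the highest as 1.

By date the degree was conferred (later first): Okafor, Bianchi, Saleh and Novak (each Dec 21, 2014).
Among Okafor, Bianchi, Saleh and Novak, by years of continuous service (higher first): Okafor (19 years) before Bianchi (17 years) before Saleh (16 years) before Novak (4 years).
Order: Okafor, Bianchi, Saleh, Novak. So position 1.

1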